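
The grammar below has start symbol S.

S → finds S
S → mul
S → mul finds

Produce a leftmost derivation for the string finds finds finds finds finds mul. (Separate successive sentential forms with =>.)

S => finds S => finds finds S => finds finds finds S => finds finds finds finds S => finds finds finds finds finds S => finds finds finds finds finds mul

S => finds S   [S → finds S]
finds S => finds finds S   [S → finds S]
finds finds S => finds finds finds S   [S → finds S]
finds finds finds S => finds finds finds finds S   [S → finds S]
finds finds finds finds S => finds finds finds finds finds S   [S → finds S]
finds finds finds finds finds S => finds finds finds finds finds mul   [S → mul]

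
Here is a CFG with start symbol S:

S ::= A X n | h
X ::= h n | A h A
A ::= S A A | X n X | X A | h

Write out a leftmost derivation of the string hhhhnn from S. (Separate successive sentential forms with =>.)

S => AXn   [S ::= A X n]
AXn => SAAXn   [A ::= S A A]
SAAXn => hAAXn   [S ::= h]
hAAXn => hhAXn   [A ::= h]
hhAXn => hhhXn   [A ::= h]
hhhXn => hhhhnn   [X ::= h n]

S=>AXn=>SAAXn=>hAAXn=>hhAXn=>hhhXn=>hhhhnn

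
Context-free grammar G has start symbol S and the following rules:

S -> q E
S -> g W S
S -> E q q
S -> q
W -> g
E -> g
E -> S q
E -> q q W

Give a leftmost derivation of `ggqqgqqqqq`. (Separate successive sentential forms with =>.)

S => Eqq   [S -> E q q]
Eqq => Sqqq   [E -> S q]
Sqqq => gWSqqq   [S -> g W S]
gWSqqq => ggSqqq   [W -> g]
ggSqqq => ggEqqqqq   [S -> E q q]
ggEqqqqq => ggqqWqqqqq   [E -> q q W]
ggqqWqqqqq => ggqqgqqqqq   [W -> g]

S => Eqq => Sqqq => gWSqqq => ggSqqq => ggEqqqqq => ggqqWqqqqq => ggqqgqqqqq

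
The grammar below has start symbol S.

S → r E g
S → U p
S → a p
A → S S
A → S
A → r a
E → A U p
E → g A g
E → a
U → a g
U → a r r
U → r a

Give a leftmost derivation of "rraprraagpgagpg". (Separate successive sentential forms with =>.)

S => rEg   [S → r E g]
rEg => rAUpg   [E → A U p]
rAUpg => rSSUpg   [A → S S]
rSSUpg => rUpSUpg   [S → U p]
rUpSUpg => rrapSUpg   [U → r a]
rrapSUpg => rraprEgUpg   [S → r E g]
rraprEgUpg => rraprAUpgUpg   [E → A U p]
rraprAUpgUpg => rraprraUpgUpg   [A → r a]
rraprraUpgUpg => rraprraagpgUpg   [U → a g]
rraprraagpgUpg => rraprraagpgagpg   [U → a g]

S => rEg => rAUpg => rSSUpg => rUpSUpg => rrapSUpg => rraprEgUpg => rraprAUpgUpg => rraprraUpgUpg => rraprraagpgUpg => rraprraagpgagpg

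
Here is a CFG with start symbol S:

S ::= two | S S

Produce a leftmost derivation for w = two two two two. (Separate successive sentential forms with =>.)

S => S S => two S => two S S => two S S S => two two S S => two two two S => two two two two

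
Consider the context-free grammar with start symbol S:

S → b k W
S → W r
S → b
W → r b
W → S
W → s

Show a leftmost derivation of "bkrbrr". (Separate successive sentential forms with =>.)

S=>bkW=>bkS=>bkWr=>bkSr=>bkWrr=>bkrbrr

S => bkW   [S → b k W]
bkW => bkS   [W → S]
bkS => bkWr   [S → W r]
bkWr => bkSr   [W → S]
bkSr => bkWrr   [S → W r]
bkWrr => bkrbrr   [W → r b]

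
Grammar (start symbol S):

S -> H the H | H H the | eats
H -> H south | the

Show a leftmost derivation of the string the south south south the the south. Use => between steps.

S => H the H => H south the H => H south south the H => H south south south the H => the south south south the H => the south south south the H south => the south south south the the south

S => H the H   [S -> H the H]
H the H => H south the H   [H -> H south]
H south the H => H south south the H   [H -> H south]
H south south the H => H south south south the H   [H -> H south]
H south south south the H => the south south south the H   [H -> the]
the south south south the H => the south south south the H south   [H -> H south]
the south south south the H south => the south south south the the south   [H -> the]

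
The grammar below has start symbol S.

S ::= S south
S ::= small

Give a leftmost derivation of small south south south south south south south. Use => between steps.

S => S south => S south south => S south south south => S south south south south => S south south south south south => S south south south south south south => S south south south south south south south => small south south south south south south south

S => S south   [S ::= S south]
S south => S south south   [S ::= S south]
S south south => S south south south   [S ::= S south]
S south south south => S south south south south   [S ::= S south]
S south south south south => S south south south south south   [S ::= S south]
S south south south south south => S south south south south south south   [S ::= S south]
S south south south south south south => S south south south south south south south   [S ::= S south]
S south south south south south south south => small south south south south south south south   [S ::= small]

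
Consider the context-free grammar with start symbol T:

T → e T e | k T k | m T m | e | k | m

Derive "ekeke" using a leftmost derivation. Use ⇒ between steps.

T ⇒ eTe   [T → e T e]
eTe ⇒ ekTke   [T → k T k]
ekTke ⇒ ekeke   [T → e]

T⇒eTe⇒ekTke⇒ekeke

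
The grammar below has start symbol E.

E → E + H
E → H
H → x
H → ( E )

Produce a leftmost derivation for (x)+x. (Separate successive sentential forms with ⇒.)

E ⇒ E+H   [E → E + H]
E+H ⇒ H+H   [E → H]
H+H ⇒ (E)+H   [H → ( E )]
(E)+H ⇒ (H)+H   [E → H]
(H)+H ⇒ (x)+H   [H → x]
(x)+H ⇒ (x)+x   [H → x]

E ⇒ E+H ⇒ H+H ⇒ (E)+H ⇒ (H)+H ⇒ (x)+H ⇒ (x)+x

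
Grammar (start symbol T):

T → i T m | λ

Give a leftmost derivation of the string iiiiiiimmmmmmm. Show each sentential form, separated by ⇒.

T ⇒ iTm   [T → i T m]
iTm ⇒ iiTmm   [T → i T m]
iiTmm ⇒ iiiTmmm   [T → i T m]
iiiTmmm ⇒ iiiiTmmmm   [T → i T m]
iiiiTmmmm ⇒ iiiiiTmmmmm   [T → i T m]
iiiiiTmmmmm ⇒ iiiiiiTmmmmmm   [T → i T m]
iiiiiiTmmmmmm ⇒ iiiiiiiTmmmmmmm   [T → i T m]
iiiiiiiTmmmmmmm ⇒ iiiiiiimmmmmmm   [T → λ]

T ⇒ iTm ⇒ iiTmm ⇒ iiiTmmm ⇒ iiiiTmmmm ⇒ iiiiiTmmmmm ⇒ iiiiiiTmmmmmm ⇒ iiiiiiiTmmmmmmm ⇒ iiiiiiimmmmmmm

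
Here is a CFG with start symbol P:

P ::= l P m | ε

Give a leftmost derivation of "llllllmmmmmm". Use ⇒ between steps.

P ⇒ lPm ⇒ llPmm ⇒ lllPmmm ⇒ llllPmmmm ⇒ lllllPmmmmm ⇒ llllllPmmmmmm ⇒ llllllmmmmmm

P ⇒ lPm   [P ::= l P m]
lPm ⇒ llPmm   [P ::= l P m]
llPmm ⇒ lllPmmm   [P ::= l P m]
lllPmmm ⇒ llllPmmmm   [P ::= l P m]
llllPmmmm ⇒ lllllPmmmmm   [P ::= l P m]
lllllPmmmmm ⇒ llllllPmmmmmm   [P ::= l P m]
llllllPmmmmmm ⇒ llllllmmmmmm   [P ::= ε]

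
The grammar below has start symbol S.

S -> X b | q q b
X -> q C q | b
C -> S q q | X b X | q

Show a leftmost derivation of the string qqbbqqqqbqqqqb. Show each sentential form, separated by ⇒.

S⇒Xb⇒qCqb⇒qXbXqb⇒qqCqbXqb⇒qqXbXqbXqb⇒qqbbXqbXqb⇒qqbbqCqqbXqb⇒qqbbqqqqbXqb⇒qqbbqqqqbqCqqb⇒qqbbqqqqbqqqqb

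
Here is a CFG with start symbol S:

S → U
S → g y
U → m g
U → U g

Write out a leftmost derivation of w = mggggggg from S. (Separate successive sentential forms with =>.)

S=>U=>Ug=>Ugg=>Uggg=>Ugggg=>Uggggg=>Ugggggg=>mggggggg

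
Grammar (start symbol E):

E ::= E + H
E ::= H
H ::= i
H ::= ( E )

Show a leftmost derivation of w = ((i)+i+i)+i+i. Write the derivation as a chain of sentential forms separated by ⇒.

E⇒E+H⇒E+H+H⇒H+H+H⇒(E)+H+H⇒(E+H)+H+H⇒(E+H+H)+H+H⇒(H+H+H)+H+H⇒((E)+H+H)+H+H⇒((H)+H+H)+H+H⇒((i)+H+H)+H+H⇒((i)+i+H)+H+H⇒((i)+i+i)+H+H⇒((i)+i+i)+i+H⇒((i)+i+i)+i+i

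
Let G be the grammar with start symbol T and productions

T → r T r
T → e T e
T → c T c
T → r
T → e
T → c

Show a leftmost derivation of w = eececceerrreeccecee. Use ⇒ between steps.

T ⇒ eTe   [T → e T e]
eTe ⇒ eeTee   [T → e T e]
eeTee ⇒ eecTcee   [T → c T c]
eecTcee ⇒ eeceTecee   [T → e T e]
eeceTecee ⇒ eececTcecee   [T → c T c]
eececTcecee ⇒ eececcTccecee   [T → c T c]
eececcTccecee ⇒ eececceTeccecee   [T → e T e]
eececceTeccecee ⇒ eececceeTeeccecee   [T → e T e]
eececceeTeeccecee ⇒ eececceerTreeccecee   [T → r T r]
eececceerTreeccecee ⇒ eececceerrreeccecee   [T → r]

T ⇒ eTe ⇒ eeTee ⇒ eecTcee ⇒ eeceTecee ⇒ eececTcecee ⇒ eececcTccecee ⇒ eececceTeccecee ⇒ eececceeTeeccecee ⇒ eececceerTreeccecee ⇒ eececceerrreeccecee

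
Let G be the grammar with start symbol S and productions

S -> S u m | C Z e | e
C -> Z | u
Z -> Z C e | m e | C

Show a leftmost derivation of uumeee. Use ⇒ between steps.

S⇒CZe⇒uZe⇒uZCee⇒uCCee⇒uuCee⇒uuZee⇒uumeee

S ⇒ CZe   [S -> C Z e]
CZe ⇒ uZe   [C -> u]
uZe ⇒ uZCee   [Z -> Z C e]
uZCee ⇒ uCCee   [Z -> C]
uCCee ⇒ uuCee   [C -> u]
uuCee ⇒ uuZee   [C -> Z]
uuZee ⇒ uumeee   [Z -> m e]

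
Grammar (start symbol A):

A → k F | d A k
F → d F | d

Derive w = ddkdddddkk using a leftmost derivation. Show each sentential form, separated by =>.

A => dAk => ddAkk => ddkFkk => ddkdFkk => ddkddFkk => ddkdddFkk => ddkddddFkk => ddkdddddkk

A => dAk   [A → d A k]
dAk => ddAkk   [A → d A k]
ddAkk => ddkFkk   [A → k F]
ddkFkk => ddkdFkk   [F → d F]
ddkdFkk => ddkddFkk   [F → d F]
ddkddFkk => ddkdddFkk   [F → d F]
ddkdddFkk => ddkddddFkk   [F → d F]
ddkddddFkk => ddkdddddkk   [F → d]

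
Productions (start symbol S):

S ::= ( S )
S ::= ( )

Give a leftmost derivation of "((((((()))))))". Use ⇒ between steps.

S ⇒ (S)   [S ::= ( S )]
(S) ⇒ ((S))   [S ::= ( S )]
((S)) ⇒ (((S)))   [S ::= ( S )]
(((S))) ⇒ ((((S))))   [S ::= ( S )]
((((S)))) ⇒ (((((S)))))   [S ::= ( S )]
(((((S))))) ⇒ ((((((S))))))   [S ::= ( S )]
((((((S)))))) ⇒ ((((((()))))))   [S ::= ( )]

S ⇒ (S) ⇒ ((S)) ⇒ (((S))) ⇒ ((((S)))) ⇒ (((((S))))) ⇒ ((((((S)))))) ⇒ ((((((()))))))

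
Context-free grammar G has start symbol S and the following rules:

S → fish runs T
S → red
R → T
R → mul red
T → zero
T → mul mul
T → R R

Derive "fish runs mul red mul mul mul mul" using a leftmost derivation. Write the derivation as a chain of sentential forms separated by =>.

S => fish runs T => fish runs R R => fish runs mul red R => fish runs mul red T => fish runs mul red R R => fish runs mul red T R => fish runs mul red mul mul R => fish runs mul red mul mul T => fish runs mul red mul mul mul mul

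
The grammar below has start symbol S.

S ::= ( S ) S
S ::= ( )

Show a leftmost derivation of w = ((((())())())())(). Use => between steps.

S => (S)S => ((S)S)S => (((S)S)S)S => ((((S)S)S)S)S => ((((())S)S)S)S => ((((())())S)S)S => ((((())())())S)S => ((((())())())())S => ((((())())())())()

S => (S)S   [S ::= ( S ) S]
(S)S => ((S)S)S   [S ::= ( S ) S]
((S)S)S => (((S)S)S)S   [S ::= ( S ) S]
(((S)S)S)S => ((((S)S)S)S)S   [S ::= ( S ) S]
((((S)S)S)S)S => ((((())S)S)S)S   [S ::= ( )]
((((())S)S)S)S => ((((())())S)S)S   [S ::= ( )]
((((())())S)S)S => ((((())())())S)S   [S ::= ( )]
((((())())())S)S => ((((())())())())S   [S ::= ( )]
((((())())())())S => ((((())())())())()   [S ::= ( )]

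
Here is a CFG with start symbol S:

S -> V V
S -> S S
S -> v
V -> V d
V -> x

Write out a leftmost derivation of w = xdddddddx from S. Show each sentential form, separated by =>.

S => VV => VdV => VddV => VdddV => VddddV => VdddddV => VddddddV => VdddddddV => xdddddddV => xdddddddx

S => VV   [S -> V V]
VV => VdV   [V -> V d]
VdV => VddV   [V -> V d]
VddV => VdddV   [V -> V d]
VdddV => VddddV   [V -> V d]
VddddV => VdddddV   [V -> V d]
VdddddV => VddddddV   [V -> V d]
VddddddV => VdddddddV   [V -> V d]
VdddddddV => xdddddddV   [V -> x]
xdddddddV => xdddddddx   [V -> x]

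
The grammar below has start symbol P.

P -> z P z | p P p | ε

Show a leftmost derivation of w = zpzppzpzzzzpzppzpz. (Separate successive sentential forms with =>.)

P=>zPz=>zpPpz=>zpzPzpz=>zpzpPpzpz=>zpzppPppzpz=>zpzppzPzppzpz=>zpzppzpPpzppzpz=>zpzppzpzPzpzppzpz=>zpzppzpzzPzzpzppzpz=>zpzppzpzzzzpzppzpz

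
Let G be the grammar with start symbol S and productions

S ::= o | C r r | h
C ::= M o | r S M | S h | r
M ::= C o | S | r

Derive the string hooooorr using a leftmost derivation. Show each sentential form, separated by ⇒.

S ⇒ Crr   [S ::= C r r]
Crr ⇒ Morr   [C ::= M o]
Morr ⇒ Coorr   [M ::= C o]
Coorr ⇒ Mooorr   [C ::= M o]
Mooorr ⇒ Coooorr   [M ::= C o]
Coooorr ⇒ Mooooorr   [C ::= M o]
Mooooorr ⇒ Sooooorr   [M ::= S]
Sooooorr ⇒ hooooorr   [S ::= h]

S⇒Crr⇒Morr⇒Coorr⇒Mooorr⇒Coooorr⇒Mooooorr⇒Sooooorr⇒hooooorr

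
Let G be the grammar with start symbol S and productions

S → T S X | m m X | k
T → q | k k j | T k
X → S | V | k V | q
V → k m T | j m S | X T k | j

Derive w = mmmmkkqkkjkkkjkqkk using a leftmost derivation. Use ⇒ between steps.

S ⇒ mmX ⇒ mmS ⇒ mmmmX ⇒ mmmmV ⇒ mmmmXTk ⇒ mmmmkVTk ⇒ mmmmkXTkTk ⇒ mmmmkkVTkTk ⇒ mmmmkkXTkTkTk ⇒ mmmmkkqTkTkTk ⇒ mmmmkkqkkjkTkTk ⇒ mmmmkkqkkjkkkjkTk ⇒ mmmmkkqkkjkkkjkTkk ⇒ mmmmkkqkkjkkkjkqkk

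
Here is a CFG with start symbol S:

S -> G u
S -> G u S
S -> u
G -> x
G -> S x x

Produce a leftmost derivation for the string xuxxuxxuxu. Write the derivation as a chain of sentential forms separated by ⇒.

S ⇒ GuS ⇒ SxxuS ⇒ GuxxuS ⇒ SxxuxxuS ⇒ GuxxuxxuS ⇒ xuxxuxxuS ⇒ xuxxuxxuGu ⇒ xuxxuxxuxu

S ⇒ GuS   [S -> G u S]
GuS ⇒ SxxuS   [G -> S x x]
SxxuS ⇒ GuxxuS   [S -> G u]
GuxxuS ⇒ SxxuxxuS   [G -> S x x]
SxxuxxuS ⇒ GuxxuxxuS   [S -> G u]
GuxxuxxuS ⇒ xuxxuxxuS   [G -> x]
xuxxuxxuS ⇒ xuxxuxxuGu   [S -> G u]
xuxxuxxuGu ⇒ xuxxuxxuxu   [G -> x]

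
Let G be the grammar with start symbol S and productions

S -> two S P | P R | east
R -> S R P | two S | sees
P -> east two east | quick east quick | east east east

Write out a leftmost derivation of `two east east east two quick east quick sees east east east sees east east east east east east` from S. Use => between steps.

S => two S P => two P R P => two east east east R P => two east east east S R P P => two east east east two S P R P P => two east east east two P R P R P P => two east east east two quick east quick R P R P P => two east east east two quick east quick sees P R P P => two east east east two quick east quick sees east east east R P P => two east east east two quick east quick sees east east east sees P P => two east east east two quick east quick sees east east east sees east east east P => two east east east two quick east quick sees east east east sees east east east east east east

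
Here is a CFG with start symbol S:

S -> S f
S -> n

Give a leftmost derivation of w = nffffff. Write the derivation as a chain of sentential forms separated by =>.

S => Sf => Sff => Sfff => Sffff => Sfffff => Sffffff => nffffff

S => Sf   [S -> S f]
Sf => Sff   [S -> S f]
Sff => Sfff   [S -> S f]
Sfff => Sffff   [S -> S f]
Sffff => Sfffff   [S -> S f]
Sfffff => Sffffff   [S -> S f]
Sffffff => nffffff   [S -> n]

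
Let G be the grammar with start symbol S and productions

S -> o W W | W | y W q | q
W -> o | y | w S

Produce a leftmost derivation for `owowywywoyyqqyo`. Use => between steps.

S => oWW => owSW => owoWWW => owowSWW => owowyWqWW => owowywSqWW => owowywyWqqWW => owowywywSqqWW => owowywywoWWqqWW => owowywywoyWqqWW => owowywywoyyqqWW => owowywywoyyqqyW => owowywywoyyqqyo

S => oWW   [S -> o W W]
oWW => owSW   [W -> w S]
owSW => owoWWW   [S -> o W W]
owoWWW => owowSWW   [W -> w S]
owowSWW => owowyWqWW   [S -> y W q]
owowyWqWW => owowywSqWW   [W -> w S]
owowywSqWW => owowywyWqqWW   [S -> y W q]
owowywyWqqWW => owowywywSqqWW   [W -> w S]
owowywywSqqWW => owowywywoWWqqWW   [S -> o W W]
owowywywoWWqqWW => owowywywoyWqqWW   [W -> y]
owowywywoyWqqWW => owowywywoyyqqWW   [W -> y]
owowywywoyyqqWW => owowywywoyyqqyW   [W -> y]
owowywywoyyqqyW => owowywywoyyqqyo   [W -> o]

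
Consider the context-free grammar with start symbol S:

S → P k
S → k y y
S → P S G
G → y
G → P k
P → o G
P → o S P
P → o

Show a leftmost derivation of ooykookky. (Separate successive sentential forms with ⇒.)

S ⇒ PSG ⇒ oGSG ⇒ oPkSG ⇒ ooGkSG ⇒ ooykSG ⇒ ooykPkG ⇒ ooykoGkG ⇒ ooykoPkkG ⇒ ooykookkG ⇒ ooykookky

S ⇒ PSG   [S → P S G]
PSG ⇒ oGSG   [P → o G]
oGSG ⇒ oPkSG   [G → P k]
oPkSG ⇒ ooGkSG   [P → o G]
ooGkSG ⇒ ooykSG   [G → y]
ooykSG ⇒ ooykPkG   [S → P k]
ooykPkG ⇒ ooykoGkG   [P → o G]
ooykoGkG ⇒ ooykoPkkG   [G → P k]
ooykoPkkG ⇒ ooykookkG   [P → o]
ooykookkG ⇒ ooykookky   [G → y]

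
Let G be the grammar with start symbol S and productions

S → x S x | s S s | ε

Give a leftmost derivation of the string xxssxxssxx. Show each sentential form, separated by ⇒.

S ⇒ xSx   [S → x S x]
xSx ⇒ xxSxx   [S → x S x]
xxSxx ⇒ xxsSsxx   [S → s S s]
xxsSsxx ⇒ xxssSssxx   [S → s S s]
xxssSssxx ⇒ xxssxSxssxx   [S → x S x]
xxssxSxssxx ⇒ xxssxxssxx   [S → ε]

S⇒xSx⇒xxSxx⇒xxsSsxx⇒xxssSssxx⇒xxssxSxssxx⇒xxssxxssxx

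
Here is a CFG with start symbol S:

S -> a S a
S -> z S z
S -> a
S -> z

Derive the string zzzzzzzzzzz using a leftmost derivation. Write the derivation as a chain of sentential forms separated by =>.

S=>zSz=>zzSzz=>zzzSzzz=>zzzzSzzzz=>zzzzzSzzzzz=>zzzzzzzzzzz

S => zSz   [S -> z S z]
zSz => zzSzz   [S -> z S z]
zzSzz => zzzSzzz   [S -> z S z]
zzzSzzz => zzzzSzzzz   [S -> z S z]
zzzzSzzzz => zzzzzSzzzzz   [S -> z S z]
zzzzzSzzzzz => zzzzzzzzzzz   [S -> z]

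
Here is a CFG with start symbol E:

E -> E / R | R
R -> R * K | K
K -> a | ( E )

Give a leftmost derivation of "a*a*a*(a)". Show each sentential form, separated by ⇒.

E ⇒ R ⇒ R*K ⇒ R*K*K ⇒ R*K*K*K ⇒ K*K*K*K ⇒ a*K*K*K ⇒ a*a*K*K ⇒ a*a*a*K ⇒ a*a*a*(E) ⇒ a*a*a*(R) ⇒ a*a*a*(K) ⇒ a*a*a*(a)

E ⇒ R   [E -> R]
R ⇒ R*K   [R -> R * K]
R*K ⇒ R*K*K   [R -> R * K]
R*K*K ⇒ R*K*K*K   [R -> R * K]
R*K*K*K ⇒ K*K*K*K   [R -> K]
K*K*K*K ⇒ a*K*K*K   [K -> a]
a*K*K*K ⇒ a*a*K*K   [K -> a]
a*a*K*K ⇒ a*a*a*K   [K -> a]
a*a*a*K ⇒ a*a*a*(E)   [K -> ( E )]
a*a*a*(E) ⇒ a*a*a*(R)   [E -> R]
a*a*a*(R) ⇒ a*a*a*(K)   [R -> K]
a*a*a*(K) ⇒ a*a*a*(a)   [K -> a]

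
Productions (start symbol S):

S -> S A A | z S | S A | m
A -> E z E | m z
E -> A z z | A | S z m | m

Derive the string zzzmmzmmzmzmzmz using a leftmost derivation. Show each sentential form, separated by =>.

S=>zS=>zzS=>zzzS=>zzzSAA=>zzzSAAAA=>zzzSAAAAA=>zzzmAAAAA=>zzzmEzEAAAA=>zzzmmzEAAAA=>zzzmmzmAAAA=>zzzmmzmmzAAA=>zzzmmzmmzmzAA=>zzzmmzmmzmzmzA=>zzzmmzmmzmzmzmz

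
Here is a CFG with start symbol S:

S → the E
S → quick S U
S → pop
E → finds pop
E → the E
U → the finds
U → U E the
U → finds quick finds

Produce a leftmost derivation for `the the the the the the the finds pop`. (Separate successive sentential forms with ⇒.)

S ⇒ the E ⇒ the the E ⇒ the the the E ⇒ the the the the E ⇒ the the the the the E ⇒ the the the the the the E ⇒ the the the the the the the E ⇒ the the the the the the the finds pop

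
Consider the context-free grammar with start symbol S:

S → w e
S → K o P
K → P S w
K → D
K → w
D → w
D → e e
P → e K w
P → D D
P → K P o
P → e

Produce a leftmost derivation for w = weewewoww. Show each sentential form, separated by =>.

S=>KoP=>PSwoP=>DDSwoP=>wDSwoP=>weeSwoP=>weewewoP=>weewewoDD=>weewewowD=>weewewoww

S => KoP   [S → K o P]
KoP => PSwoP   [K → P S w]
PSwoP => DDSwoP   [P → D D]
DDSwoP => wDSwoP   [D → w]
wDSwoP => weeSwoP   [D → e e]
weeSwoP => weewewoP   [S → w e]
weewewoP => weewewoDD   [P → D D]
weewewoDD => weewewowD   [D → w]
weewewowD => weewewoww   [D → w]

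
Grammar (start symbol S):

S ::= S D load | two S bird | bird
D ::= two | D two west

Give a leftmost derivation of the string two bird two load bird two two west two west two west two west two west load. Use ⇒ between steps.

S ⇒ S D load ⇒ two S bird D load ⇒ two S D load bird D load ⇒ two bird D load bird D load ⇒ two bird two load bird D load ⇒ two bird two load bird D two west load ⇒ two bird two load bird D two west two west load ⇒ two bird two load bird D two west two west two west load ⇒ two bird two load bird D two west two west two west two west load ⇒ two bird two load bird D two west two west two west two west two west load ⇒ two bird two load bird two two west two west two west two west two west load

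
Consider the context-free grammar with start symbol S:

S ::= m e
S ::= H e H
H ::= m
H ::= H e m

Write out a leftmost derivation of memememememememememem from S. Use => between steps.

S => HeH => HemeH => HememeH => HemememeH => HememememeH => HemememememeH => HememememememeH => HemememememememeH => HememememememememeH => mememememememememeH => mememememememememeHem => memememememememememem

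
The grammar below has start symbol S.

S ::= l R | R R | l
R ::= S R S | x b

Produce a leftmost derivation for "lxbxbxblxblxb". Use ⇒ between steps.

S⇒RR⇒SRSR⇒lRRSR⇒lSRSRSR⇒lRRRSRSR⇒lxbRRSRSR⇒lxbxbRSRSR⇒lxbxbxbSRSR⇒lxbxbxblRSR⇒lxbxbxblxbSR⇒lxbxbxblxblR⇒lxbxbxblxblxb

S ⇒ RR   [S ::= R R]
RR ⇒ SRSR   [R ::= S R S]
SRSR ⇒ lRRSR   [S ::= l R]
lRRSR ⇒ lSRSRSR   [R ::= S R S]
lSRSRSR ⇒ lRRRSRSR   [S ::= R R]
lRRRSRSR ⇒ lxbRRSRSR   [R ::= x b]
lxbRRSRSR ⇒ lxbxbRSRSR   [R ::= x b]
lxbxbRSRSR ⇒ lxbxbxbSRSR   [R ::= x b]
lxbxbxbSRSR ⇒ lxbxbxblRSR   [S ::= l]
lxbxbxblRSR ⇒ lxbxbxblxbSR   [R ::= x b]
lxbxbxblxbSR ⇒ lxbxbxblxblR   [S ::= l]
lxbxbxblxblR ⇒ lxbxbxblxblxb   [R ::= x b]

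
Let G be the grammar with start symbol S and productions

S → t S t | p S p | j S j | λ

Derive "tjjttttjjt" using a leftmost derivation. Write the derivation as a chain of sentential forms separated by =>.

S => tSt   [S → t S t]
tSt => tjSjt   [S → j S j]
tjSjt => tjjSjjt   [S → j S j]
tjjSjjt => tjjtStjjt   [S → t S t]
tjjtStjjt => tjjttSttjjt   [S → t S t]
tjjttSttjjt => tjjttttjjt   [S → λ]

S => tSt => tjSjt => tjjSjjt => tjjtStjjt => tjjttSttjjt => tjjttttjjt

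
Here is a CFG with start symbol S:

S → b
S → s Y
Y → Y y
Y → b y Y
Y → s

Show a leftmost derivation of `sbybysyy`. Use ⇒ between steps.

S ⇒ sY ⇒ sYy ⇒ sbyYy ⇒ sbyYyy ⇒ sbybyYyy ⇒ sbybysyy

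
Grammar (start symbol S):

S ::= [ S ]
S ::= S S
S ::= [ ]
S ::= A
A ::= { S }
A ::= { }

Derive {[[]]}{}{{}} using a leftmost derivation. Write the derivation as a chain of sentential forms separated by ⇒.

S⇒SS⇒AS⇒{S}S⇒{[S]}S⇒{[[]]}S⇒{[[]]}SS⇒{[[]]}AS⇒{[[]]}{}S⇒{[[]]}{}A⇒{[[]]}{}{S}⇒{[[]]}{}{A}⇒{[[]]}{}{{}}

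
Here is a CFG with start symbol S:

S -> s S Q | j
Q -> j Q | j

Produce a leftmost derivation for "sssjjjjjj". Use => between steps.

S => sSQ   [S -> s S Q]
sSQ => ssSQQ   [S -> s S Q]
ssSQQ => sssSQQQ   [S -> s S Q]
sssSQQQ => sssjQQQ   [S -> j]
sssjQQQ => sssjjQQ   [Q -> j]
sssjjQQ => sssjjjQQ   [Q -> j Q]
sssjjjQQ => sssjjjjQQ   [Q -> j Q]
sssjjjjQQ => sssjjjjjQ   [Q -> j]
sssjjjjjQ => sssjjjjjj   [Q -> j]

S => sSQ => ssSQQ => sssSQQQ => sssjQQQ => sssjjQQ => sssjjjQQ => sssjjjjQQ => sssjjjjjQ => sssjjjjjj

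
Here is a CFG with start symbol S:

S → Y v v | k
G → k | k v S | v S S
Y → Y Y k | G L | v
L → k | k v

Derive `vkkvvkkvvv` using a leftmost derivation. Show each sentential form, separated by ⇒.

S ⇒ Yvv   [S → Y v v]
Yvv ⇒ GLvv   [Y → G L]
GLvv ⇒ vSSLvv   [G → v S S]
vSSLvv ⇒ vYvvSLvv   [S → Y v v]
vYvvSLvv ⇒ vGLvvSLvv   [Y → G L]
vGLvvSLvv ⇒ vkLvvSLvv   [G → k]
vkLvvSLvv ⇒ vkkvvSLvv   [L → k]
vkkvvSLvv ⇒ vkkvvkLvv   [S → k]
vkkvvkLvv ⇒ vkkvvkkvvv   [L → k v]

S⇒Yvv⇒GLvv⇒vSSLvv⇒vYvvSLvv⇒vGLvvSLvv⇒vkLvvSLvv⇒vkkvvSLvv⇒vkkvvkLvv⇒vkkvvkkvvv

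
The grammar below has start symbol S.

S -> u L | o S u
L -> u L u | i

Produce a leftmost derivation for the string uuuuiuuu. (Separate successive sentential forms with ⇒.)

S ⇒ uL ⇒ uuLu ⇒ uuuLuu ⇒ uuuuLuuu ⇒ uuuuiuuu

S ⇒ uL   [S -> u L]
uL ⇒ uuLu   [L -> u L u]
uuLu ⇒ uuuLuu   [L -> u L u]
uuuLuu ⇒ uuuuLuuu   [L -> u L u]
uuuuLuuu ⇒ uuuuiuuu   [L -> i]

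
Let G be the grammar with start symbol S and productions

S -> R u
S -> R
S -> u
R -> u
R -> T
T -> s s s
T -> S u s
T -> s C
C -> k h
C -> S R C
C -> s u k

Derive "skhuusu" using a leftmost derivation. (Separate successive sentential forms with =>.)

S => Ru   [S -> R u]
Ru => Tu   [R -> T]
Tu => Susu   [T -> S u s]
Susu => Ruusu   [S -> R u]
Ruusu => Tuusu   [R -> T]
Tuusu => sCuusu   [T -> s C]
sCuusu => skhuusu   [C -> k h]

S => Ru => Tu => Susu => Ruusu => Tuusu => sCuusu => skhuusu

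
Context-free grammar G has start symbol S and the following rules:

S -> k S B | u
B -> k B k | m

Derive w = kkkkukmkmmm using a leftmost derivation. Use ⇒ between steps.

S ⇒ kSB   [S -> k S B]
kSB ⇒ kkSBB   [S -> k S B]
kkSBB ⇒ kkkSBBB   [S -> k S B]
kkkSBBB ⇒ kkkkSBBBB   [S -> k S B]
kkkkSBBBB ⇒ kkkkuBBBB   [S -> u]
kkkkuBBBB ⇒ kkkkukBkBBB   [B -> k B k]
kkkkukBkBBB ⇒ kkkkukmkBBB   [B -> m]
kkkkukmkBBB ⇒ kkkkukmkmBB   [B -> m]
kkkkukmkmBB ⇒ kkkkukmkmmB   [B -> m]
kkkkukmkmmB ⇒ kkkkukmkmmm   [B -> m]

S⇒kSB⇒kkSBB⇒kkkSBBB⇒kkkkSBBBB⇒kkkkuBBBB⇒kkkkukBkBBB⇒kkkkukmkBBB⇒kkkkukmkmBB⇒kkkkukmkmmB⇒kkkkukmkmmm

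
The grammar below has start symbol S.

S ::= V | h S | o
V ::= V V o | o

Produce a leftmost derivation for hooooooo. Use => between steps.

S => hS => hV => hVVo => hVVoVo => hVVoVoVo => hoVoVoVo => hoooVoVo => hoooooVo => hooooooo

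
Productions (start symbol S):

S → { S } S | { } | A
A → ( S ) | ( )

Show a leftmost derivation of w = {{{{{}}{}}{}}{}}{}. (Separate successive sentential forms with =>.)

S => {S}S   [S → { S } S]
{S}S => {{S}S}S   [S → { S } S]
{{S}S}S => {{{S}S}S}S   [S → { S } S]
{{{S}S}S}S => {{{{S}S}S}S}S   [S → { S } S]
{{{{S}S}S}S}S => {{{{{}}S}S}S}S   [S → { }]
{{{{{}}S}S}S}S => {{{{{}}{}}S}S}S   [S → { }]
{{{{{}}{}}S}S}S => {{{{{}}{}}{}}S}S   [S → { }]
{{{{{}}{}}{}}S}S => {{{{{}}{}}{}}{}}S   [S → { }]
{{{{{}}{}}{}}{}}S => {{{{{}}{}}{}}{}}{}   [S → { }]

S=>{S}S=>{{S}S}S=>{{{S}S}S}S=>{{{{S}S}S}S}S=>{{{{{}}S}S}S}S=>{{{{{}}{}}S}S}S=>{{{{{}}{}}{}}S}S=>{{{{{}}{}}{}}{}}S=>{{{{{}}{}}{}}{}}{}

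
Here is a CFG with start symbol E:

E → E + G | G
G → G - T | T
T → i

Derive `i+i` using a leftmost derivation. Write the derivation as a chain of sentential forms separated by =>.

E => E+G   [E → E + G]
E+G => G+G   [E → G]
G+G => T+G   [G → T]
T+G => i+G   [T → i]
i+G => i+T   [G → T]
i+T => i+i   [T → i]

E => E+G => G+G => T+G => i+G => i+T => i+i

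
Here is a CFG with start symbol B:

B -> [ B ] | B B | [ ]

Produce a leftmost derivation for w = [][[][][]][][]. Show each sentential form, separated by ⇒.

B ⇒ BB ⇒ BBB ⇒ []BB ⇒ []BBB ⇒ [][B]BB ⇒ [][BB]BB ⇒ [][BBB]BB ⇒ [][[]BB]BB ⇒ [][[][]B]BB ⇒ [][[][][]]BB ⇒ [][[][][]][]B ⇒ [][[][][]][][]

B ⇒ BB   [B -> B B]
BB ⇒ BBB   [B -> B B]
BBB ⇒ []BB   [B -> [ ]]
[]BB ⇒ []BBB   [B -> B B]
[]BBB ⇒ [][B]BB   [B -> [ B ]]
[][B]BB ⇒ [][BB]BB   [B -> B B]
[][BB]BB ⇒ [][BBB]BB   [B -> B B]
[][BBB]BB ⇒ [][[]BB]BB   [B -> [ ]]
[][[]BB]BB ⇒ [][[][]B]BB   [B -> [ ]]
[][[][]B]BB ⇒ [][[][][]]BB   [B -> [ ]]
[][[][][]]BB ⇒ [][[][][]][]B   [B -> [ ]]
[][[][][]][]B ⇒ [][[][][]][][]   [B -> [ ]]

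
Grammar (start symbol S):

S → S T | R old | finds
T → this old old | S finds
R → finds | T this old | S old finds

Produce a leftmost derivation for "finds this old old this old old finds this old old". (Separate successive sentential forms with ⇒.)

S ⇒ R old ⇒ T this old old ⇒ S finds this old old ⇒ S T finds this old old ⇒ S T T finds this old old ⇒ finds T T finds this old old ⇒ finds this old old T finds this old old ⇒ finds this old old this old old finds this old old

S ⇒ R old   [S → R old]
R old ⇒ T this old old   [R → T this old]
T this old old ⇒ S finds this old old   [T → S finds]
S finds this old old ⇒ S T finds this old old   [S → S T]
S T finds this old old ⇒ S T T finds this old old   [S → S T]
S T T finds this old old ⇒ finds T T finds this old old   [S → finds]
finds T T finds this old old ⇒ finds this old old T finds this old old   [T → this old old]
finds this old old T finds this old old ⇒ finds this old old this old old finds this old old   [T → this old old]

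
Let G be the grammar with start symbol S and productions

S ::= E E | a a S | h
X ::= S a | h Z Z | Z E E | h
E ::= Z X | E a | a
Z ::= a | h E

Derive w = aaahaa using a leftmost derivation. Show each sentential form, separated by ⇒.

S ⇒ aaS ⇒ aaEE ⇒ aaEaE ⇒ aaZXaE ⇒ aaaXaE ⇒ aaahaE ⇒ aaahaa

S ⇒ aaS   [S ::= a a S]
aaS ⇒ aaEE   [S ::= E E]
aaEE ⇒ aaEaE   [E ::= E a]
aaEaE ⇒ aaZXaE   [E ::= Z X]
aaZXaE ⇒ aaaXaE   [Z ::= a]
aaaXaE ⇒ aaahaE   [X ::= h]
aaahaE ⇒ aaahaa   [E ::= a]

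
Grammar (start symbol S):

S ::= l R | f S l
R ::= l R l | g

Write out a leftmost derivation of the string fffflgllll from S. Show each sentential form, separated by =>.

S => fSl => ffSll => fffSlll => ffffSllll => fffflRllll => fffflgllll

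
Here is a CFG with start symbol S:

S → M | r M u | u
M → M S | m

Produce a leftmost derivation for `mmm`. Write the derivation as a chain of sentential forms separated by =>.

S => M => MS => mS => mM => mMS => mmS => mmM => mmm

S => M   [S → M]
M => MS   [M → M S]
MS => mS   [M → m]
mS => mM   [S → M]
mM => mMS   [M → M S]
mMS => mmS   [M → m]
mmS => mmM   [S → M]
mmM => mmm   [M → m]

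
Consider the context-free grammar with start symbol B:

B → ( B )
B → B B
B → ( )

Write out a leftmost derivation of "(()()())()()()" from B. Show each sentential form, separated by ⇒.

B ⇒ BB   [B → B B]
BB ⇒ BBB   [B → B B]
BBB ⇒ BBBB   [B → B B]
BBBB ⇒ (B)BBB   [B → ( B )]
(B)BBB ⇒ (BB)BBB   [B → B B]
(BB)BBB ⇒ (BBB)BBB   [B → B B]
(BBB)BBB ⇒ (()BB)BBB   [B → ( )]
(()BB)BBB ⇒ (()()B)BBB   [B → ( )]
(()()B)BBB ⇒ (()()())BBB   [B → ( )]
(()()())BBB ⇒ (()()())()BB   [B → ( )]
(()()())()BB ⇒ (()()())()()B   [B → ( )]
(()()())()()B ⇒ (()()())()()()   [B → ( )]

B ⇒ BB ⇒ BBB ⇒ BBBB ⇒ (B)BBB ⇒ (BB)BBB ⇒ (BBB)BBB ⇒ (()BB)BBB ⇒ (()()B)BBB ⇒ (()()())BBB ⇒ (()()())()BB ⇒ (()()())()()B ⇒ (()()())()()()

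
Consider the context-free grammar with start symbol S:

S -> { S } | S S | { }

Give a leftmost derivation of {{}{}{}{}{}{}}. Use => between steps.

S => {S} => {SS} => {SSS} => {{}SS} => {{}SSS} => {{}SSSS} => {{}SSSSS} => {{}{}SSSS} => {{}{}{}SSS} => {{}{}{}{}SS} => {{}{}{}{}{}S} => {{}{}{}{}{}{}}

S => {S}   [S -> { S }]
{S} => {SS}   [S -> S S]
{SS} => {SSS}   [S -> S S]
{SSS} => {{}SS}   [S -> { }]
{{}SS} => {{}SSS}   [S -> S S]
{{}SSS} => {{}SSSS}   [S -> S S]
{{}SSSS} => {{}SSSSS}   [S -> S S]
{{}SSSSS} => {{}{}SSSS}   [S -> { }]
{{}{}SSSS} => {{}{}{}SSS}   [S -> { }]
{{}{}{}SSS} => {{}{}{}{}SS}   [S -> { }]
{{}{}{}{}SS} => {{}{}{}{}{}S}   [S -> { }]
{{}{}{}{}{}S} => {{}{}{}{}{}{}}   [S -> { }]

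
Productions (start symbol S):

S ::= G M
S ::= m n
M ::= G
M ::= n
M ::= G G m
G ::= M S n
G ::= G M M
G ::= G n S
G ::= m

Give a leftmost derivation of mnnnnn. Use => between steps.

S => GM => GMMM => GMMMMM => mMMMMM => mnMMMM => mnnMMM => mnnnMM => mnnnnM => mnnnnn

S => GM   [S ::= G M]
GM => GMMM   [G ::= G M M]
GMMM => GMMMMM   [G ::= G M M]
GMMMMM => mMMMMM   [G ::= m]
mMMMMM => mnMMMM   [M ::= n]
mnMMMM => mnnMMM   [M ::= n]
mnnMMM => mnnnMM   [M ::= n]
mnnnMM => mnnnnM   [M ::= n]
mnnnnM => mnnnnn   [M ::= n]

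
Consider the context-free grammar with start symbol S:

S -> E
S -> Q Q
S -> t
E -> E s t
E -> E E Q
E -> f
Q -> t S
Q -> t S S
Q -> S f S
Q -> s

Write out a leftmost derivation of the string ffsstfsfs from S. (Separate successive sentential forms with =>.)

S => E => EEQ => EEQEQ => EstEQEQ => EEQstEQEQ => fEQstEQEQ => ffQstEQEQ => ffsstEQEQ => ffsstfQEQ => ffsstfsEQ => ffsstfsfQ => ffsstfsfs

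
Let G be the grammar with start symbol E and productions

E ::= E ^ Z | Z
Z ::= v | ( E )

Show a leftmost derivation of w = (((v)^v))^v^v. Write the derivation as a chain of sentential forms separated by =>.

E => E^Z   [E ::= E ^ Z]
E^Z => E^Z^Z   [E ::= E ^ Z]
E^Z^Z => Z^Z^Z   [E ::= Z]
Z^Z^Z => (E)^Z^Z   [Z ::= ( E )]
(E)^Z^Z => (Z)^Z^Z   [E ::= Z]
(Z)^Z^Z => ((E))^Z^Z   [Z ::= ( E )]
((E))^Z^Z => ((E^Z))^Z^Z   [E ::= E ^ Z]
((E^Z))^Z^Z => ((Z^Z))^Z^Z   [E ::= Z]
((Z^Z))^Z^Z => (((E)^Z))^Z^Z   [Z ::= ( E )]
(((E)^Z))^Z^Z => (((Z)^Z))^Z^Z   [E ::= Z]
(((Z)^Z))^Z^Z => (((v)^Z))^Z^Z   [Z ::= v]
(((v)^Z))^Z^Z => (((v)^v))^Z^Z   [Z ::= v]
(((v)^v))^Z^Z => (((v)^v))^v^Z   [Z ::= v]
(((v)^v))^v^Z => (((v)^v))^v^v   [Z ::= v]

E => E^Z => E^Z^Z => Z^Z^Z => (E)^Z^Z => (Z)^Z^Z => ((E))^Z^Z => ((E^Z))^Z^Z => ((Z^Z))^Z^Z => (((E)^Z))^Z^Z => (((Z)^Z))^Z^Z => (((v)^Z))^Z^Z => (((v)^v))^Z^Z => (((v)^v))^v^Z => (((v)^v))^v^v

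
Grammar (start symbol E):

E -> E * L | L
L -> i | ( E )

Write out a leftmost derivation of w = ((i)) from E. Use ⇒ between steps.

E ⇒ L ⇒ (E) ⇒ (L) ⇒ ((E)) ⇒ ((L)) ⇒ ((i))

E ⇒ L   [E -> L]
L ⇒ (E)   [L -> ( E )]
(E) ⇒ (L)   [E -> L]
(L) ⇒ ((E))   [L -> ( E )]
((E)) ⇒ ((L))   [E -> L]
((L)) ⇒ ((i))   [L -> i]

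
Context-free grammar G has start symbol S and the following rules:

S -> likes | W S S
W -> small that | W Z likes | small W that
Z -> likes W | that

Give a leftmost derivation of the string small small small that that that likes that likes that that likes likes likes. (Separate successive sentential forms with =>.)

S => W S S => W Z likes S S => small W that Z likes S S => small W Z likes that Z likes S S => small W Z likes Z likes that Z likes S S => small small W that Z likes Z likes that Z likes S S => small small small that that Z likes Z likes that Z likes S S => small small small that that that likes Z likes that Z likes S S => small small small that that that likes that likes that Z likes S S => small small small that that that likes that likes that that likes S S => small small small that that that likes that likes that that likes likes S => small small small that that that likes that likes that that likes likes likes

S => W S S   [S -> W S S]
W S S => W Z likes S S   [W -> W Z likes]
W Z likes S S => small W that Z likes S S   [W -> small W that]
small W that Z likes S S => small W Z likes that Z likes S S   [W -> W Z likes]
small W Z likes that Z likes S S => small W Z likes Z likes that Z likes S S   [W -> W Z likes]
small W Z likes Z likes that Z likes S S => small small W that Z likes Z likes that Z likes S S   [W -> small W that]
small small W that Z likes Z likes that Z likes S S => small small small that that Z likes Z likes that Z likes S S   [W -> small that]
small small small that that Z likes Z likes that Z likes S S => small small small that that that likes Z likes that Z likes S S   [Z -> that]
small small small that that that likes Z likes that Z likes S S => small small small that that that likes that likes that Z likes S S   [Z -> that]
small small small that that that likes that likes that Z likes S S => small small small that that that likes that likes that that likes S S   [Z -> that]
small small small that that that likes that likes that that likes S S => small small small that that that likes that likes that that likes likes S   [S -> likes]
small small small that that that likes that likes that that likes likes S => small small small that that that likes that likes that that likes likes likes   [S -> likes]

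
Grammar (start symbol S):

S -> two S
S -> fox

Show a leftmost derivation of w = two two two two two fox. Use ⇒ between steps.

S ⇒ two S ⇒ two two S ⇒ two two two S ⇒ two two two two S ⇒ two two two two two S ⇒ two two two two two fox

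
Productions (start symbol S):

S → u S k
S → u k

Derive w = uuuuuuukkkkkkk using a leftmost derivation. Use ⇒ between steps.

S ⇒ uSk ⇒ uuSkk ⇒ uuuSkkk ⇒ uuuuSkkkk ⇒ uuuuuSkkkkk ⇒ uuuuuuSkkkkkk ⇒ uuuuuuukkkkkkk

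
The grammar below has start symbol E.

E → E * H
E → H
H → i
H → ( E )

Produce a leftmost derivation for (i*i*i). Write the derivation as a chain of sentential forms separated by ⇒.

E ⇒ H ⇒ (E) ⇒ (E*H) ⇒ (E*H*H) ⇒ (H*H*H) ⇒ (i*H*H) ⇒ (i*i*H) ⇒ (i*i*i)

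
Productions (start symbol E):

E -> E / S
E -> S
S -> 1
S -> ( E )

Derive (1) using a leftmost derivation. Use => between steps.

E => S => (E) => (S) => (1)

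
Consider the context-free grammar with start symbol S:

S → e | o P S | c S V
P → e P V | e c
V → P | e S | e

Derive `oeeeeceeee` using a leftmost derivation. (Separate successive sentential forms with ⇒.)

S ⇒ oPS ⇒ oePVS ⇒ oeePVVS ⇒ oeeePVVVS ⇒ oeeeecVVVS ⇒ oeeeeceVVS ⇒ oeeeeceeVS ⇒ oeeeeceeeS ⇒ oeeeeceeee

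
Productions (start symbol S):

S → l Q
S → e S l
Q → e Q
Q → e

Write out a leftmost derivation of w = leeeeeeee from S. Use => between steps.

S=>lQ=>leQ=>leeQ=>leeeQ=>leeeeQ=>leeeeeQ=>leeeeeeQ=>leeeeeeeQ=>leeeeeeee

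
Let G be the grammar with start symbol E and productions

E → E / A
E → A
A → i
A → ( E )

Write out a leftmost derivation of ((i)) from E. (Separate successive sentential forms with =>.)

E=>A=>(E)=>(A)=>((E))=>((A))=>((i))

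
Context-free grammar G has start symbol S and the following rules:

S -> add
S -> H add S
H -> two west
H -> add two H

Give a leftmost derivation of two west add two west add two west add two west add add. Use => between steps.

S => H add S   [S -> H add S]
H add S => two west add S   [H -> two west]
two west add S => two west add H add S   [S -> H add S]
two west add H add S => two west add two west add S   [H -> two west]
two west add two west add S => two west add two west add H add S   [S -> H add S]
two west add two west add H add S => two west add two west add two west add S   [H -> two west]
two west add two west add two west add S => two west add two west add two west add H add S   [S -> H add S]
two west add two west add two west add H add S => two west add two west add two west add two west add S   [H -> two west]
two west add two west add two west add two west add S => two west add two west add two west add two west add add   [S -> add]

S => H add S => two west add S => two west add H add S => two west add two west add S => two west add two west add H add S => two west add two west add two west add S => two west add two west add two west add H add S => two west add two west add two west add two west add S => two west add two west add two west add two west add add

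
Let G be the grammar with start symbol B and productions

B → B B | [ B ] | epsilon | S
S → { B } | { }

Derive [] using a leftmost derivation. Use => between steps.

B => BB => BBB => BBBB => BBBBB => [B]BBBB => []BBBB => []BBB => []BB => []B => []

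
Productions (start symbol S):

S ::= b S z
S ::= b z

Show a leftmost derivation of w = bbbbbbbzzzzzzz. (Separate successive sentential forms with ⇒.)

S ⇒ bSz ⇒ bbSzz ⇒ bbbSzzz ⇒ bbbbSzzzz ⇒ bbbbbSzzzzz ⇒ bbbbbbSzzzzzz ⇒ bbbbbbbzzzzzzz

S ⇒ bSz   [S ::= b S z]
bSz ⇒ bbSzz   [S ::= b S z]
bbSzz ⇒ bbbSzzz   [S ::= b S z]
bbbSzzz ⇒ bbbbSzzzz   [S ::= b S z]
bbbbSzzzz ⇒ bbbbbSzzzzz   [S ::= b S z]
bbbbbSzzzzz ⇒ bbbbbbSzzzzzz   [S ::= b S z]
bbbbbbSzzzzzz ⇒ bbbbbbbzzzzzzz   [S ::= b z]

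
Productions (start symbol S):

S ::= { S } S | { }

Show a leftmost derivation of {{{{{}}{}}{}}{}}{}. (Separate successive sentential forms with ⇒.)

S⇒{S}S⇒{{S}S}S⇒{{{S}S}S}S⇒{{{{S}S}S}S}S⇒{{{{{}}S}S}S}S⇒{{{{{}}{}}S}S}S⇒{{{{{}}{}}{}}S}S⇒{{{{{}}{}}{}}{}}S⇒{{{{{}}{}}{}}{}}{}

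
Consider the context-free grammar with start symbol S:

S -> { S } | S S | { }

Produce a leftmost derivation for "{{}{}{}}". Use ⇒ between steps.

S ⇒ {S}   [S -> { S }]
{S} ⇒ {SS}   [S -> S S]
{SS} ⇒ {SSS}   [S -> S S]
{SSS} ⇒ {{}SS}   [S -> { }]
{{}SS} ⇒ {{}{}S}   [S -> { }]
{{}{}S} ⇒ {{}{}{}}   [S -> { }]

S ⇒ {S} ⇒ {SS} ⇒ {SSS} ⇒ {{}SS} ⇒ {{}{}S} ⇒ {{}{}{}}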